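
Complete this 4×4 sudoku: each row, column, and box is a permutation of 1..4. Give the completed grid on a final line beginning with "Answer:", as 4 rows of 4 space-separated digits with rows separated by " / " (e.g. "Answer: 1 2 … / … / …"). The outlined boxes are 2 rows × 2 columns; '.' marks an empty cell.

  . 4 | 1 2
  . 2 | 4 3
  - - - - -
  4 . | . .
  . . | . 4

Step 1. [r4c1∈{1,2,3}] col 1 places 2 nowhere but r4c1. So r4c1=2.
Step 2. [r4c3∈{3}] nothing but 3 survives at r4c3 ⇒ r4c3=3.
Step 3. [r3c4∈{1}] r3c4's peers cover all but 1, so r3c4=1.
Step 4. [r3c2∈{3}] r3c2 is down to just 3. So r3c2=3.
Step 5. [r4c2∈{1}] nothing but 1 survives at r4c2, so r4c2=1.
Step 6. [r2c1∈{1}] only 1 remains possible at r2c1, so r2c1=1.
Step 7. [r1c1∈{3}] r1c1 has the single candidate 3. So r1c1=3.
Step 8. [r3c3∈{2}] nothing but 2 survives at r3c3 ⇒ r3c3=2.

Answer: 3 4 1 2 / 1 2 4 3 / 4 3 2 1 / 2 1 3 4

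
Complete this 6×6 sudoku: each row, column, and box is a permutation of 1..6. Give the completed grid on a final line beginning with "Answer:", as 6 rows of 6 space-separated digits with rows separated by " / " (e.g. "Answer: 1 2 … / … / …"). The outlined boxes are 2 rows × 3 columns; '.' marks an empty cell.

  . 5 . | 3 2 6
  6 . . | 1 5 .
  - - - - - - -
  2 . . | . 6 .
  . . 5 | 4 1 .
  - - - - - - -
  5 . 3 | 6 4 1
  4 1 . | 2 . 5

Step 1. [r1c3∈{1,4}] across row 1, 4 lands solely at r1c3, so r1c3=4.
Step 2. [r4c1∈{3}] only 3 remains possible at r4c1. So r4c1=3.
Step 3. [r2c2∈{2,3}] 3 has one home in row 2: r2c2 ⇒ r2c2=3.
Step 4. [r5c2∈{2}] only 2 remains possible at r5c2. So r5c2=2.
Step 5. [r3c4∈{5}] r3c4 is down to just 5. So r3c4=5.
Step 6. [r6c5∈{3}] nothing but 3 survives at r6c5 ⇒ r6c5=3.
Step 7. [r4c6∈{2}] r4c6 is down to just 2. So r4c6=2.
Step 8. [r3c2∈{4}] r3c2 is down to just 4 ⇒ r3c2=4.
Step 9. [r3c6∈{3}] nothing but 3 survives at r3c6 ⇒ r3c6=3.
Step 10. [r3c3∈{1}] r3c3 is down to just 1. So r3c3=1.
Step 11. [r4c2∈{6}] only 6 remains possible at r4c2, so r4c2=6.
Step 12. [r1c1∈{1}] only 1 remains possible at r1c1 ⇒ r1c1=1.
Step 13. [r2c3∈{2}] r2c3 has the single candidate 2, so r2c3=2.
Step 14. [r6c3∈{6}] r6c3 has the single candidate 6. So r6c3=6.
Step 15. [r2c6∈{4}] only 4 remains possible at r2c6 ⇒ r2c6=4.

Answer: 1 5 4 3 2 6 / 6 3 2 1 5 4 / 2 4 1 5 6 3 / 3 6 5 4 1 2 / 5 2 3 6 4 1 / 4 1 6 2 3 5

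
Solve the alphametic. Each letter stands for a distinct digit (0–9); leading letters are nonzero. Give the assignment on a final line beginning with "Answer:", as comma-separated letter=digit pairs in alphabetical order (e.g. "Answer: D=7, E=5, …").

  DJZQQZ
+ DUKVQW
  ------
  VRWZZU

Step 1. [col 1: Z + W ≡ U (mod 10)] column 1 (Z + W ≡ U (mod 10), carry-in 0) doesn't pin W yet; pick W=7 and continue. So W=7.
Step 2. [col 1: Z + W ≡ U (mod 10)] several values work for U in column 1 (Z + W ≡ U (mod 10), carry-in 0); try U=6 ⇒ U=6.
Step 3. [col 1: Z + W ≡ U (mod 10)] in column 1 we have Z+W≡U with carry-in 0; given W=7, U=6 and digits 6,7 already taken and all letters distinct, that pins Z to 9 ⇒ Z=9.
Step 4. [col 2: Q + Q ≡ Z (mod 10)] from column 2 (Z=9, carry-in 1, digits 6,7,9 already taken and all letters distinct): Q must equal 4, so Q=4.
Step 5. [col 3: Q + V ≡ Z (mod 10)] in column 3 we have Q+V≡Z with carry-in 0; given Q=4, Z=9 and digits 4,6,7,9 already taken and all letters distinct, that pins V to 5, so V=5.
Step 6. [col 4: Z + K ≡ W (mod 10)] column 4 reads Z+K+carry(0)=W with Z=9, W=7; with digits 4,5,6,7,9 already taken and all letters distinct, the only value for K is 8, so K=8.
Step 7. [col 5: J + U ≡ R (mod 10)] column 5 reads J+U+carry(1)=R with U=6; with digits 4,5,6,7,8,9 already taken and all letters distinct, the only value for J is 3 ⇒ J=3.
Step 8. [col 5: J + U ≡ R (mod 10)] column 5 reads J+U+carry(1)=R with J=3, U=6; with digits 3,4,5,6,7,8,9 already taken and all letters distinct, the only value for R is 0. So R=0.
Step 9. [col 6: D + D ≡ V (mod 10)] in column 6 we have D+D≡V with carry-in 1; given V=5 and digits 0,3,4,5,6,7,8,9 already taken and all letters distinct, that pins D to 2, so D=2.

Answer: D=2, J=3, K=8, Q=4, R=0, U=6, V=5, W=7, Z=9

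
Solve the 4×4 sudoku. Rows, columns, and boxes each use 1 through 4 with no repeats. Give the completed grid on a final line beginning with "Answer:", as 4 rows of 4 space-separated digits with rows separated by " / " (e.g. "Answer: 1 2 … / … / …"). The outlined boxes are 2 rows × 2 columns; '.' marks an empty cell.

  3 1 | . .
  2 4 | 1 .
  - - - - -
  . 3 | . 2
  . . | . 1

Step 1. [r3c3∈{4}] r3c3 has the single candidate 4 ⇒ r3c3=4.
Step 2. [r4c2∈{2}] nothing but 2 survives at r4c2, so r4c2=2.
Step 3. [r2c4∈{3}] only 3 remains possible at r2c4. So r2c4=3.
Step 4. [r4c3∈{3}] r4c3's peers cover all but 3, so r4c3=3.
Step 5. [r1c3∈{2}] nothing but 2 survives at r1c3 ⇒ r1c3=2.
Step 6. [r3c1∈{1}] r3c1 is down to just 1, so r3c1=1.
Step 7. [r4c1∈{4}] only 4 remains possible at r4c1, so r4c1=4.
Step 8. [r1c4∈{4}] only 4 remains possible at r1c4 ⇒ r1c4=4.

Answer: 3 1 2 4 / 2 4 1 3 / 1 3 4 2 / 4 2 3 1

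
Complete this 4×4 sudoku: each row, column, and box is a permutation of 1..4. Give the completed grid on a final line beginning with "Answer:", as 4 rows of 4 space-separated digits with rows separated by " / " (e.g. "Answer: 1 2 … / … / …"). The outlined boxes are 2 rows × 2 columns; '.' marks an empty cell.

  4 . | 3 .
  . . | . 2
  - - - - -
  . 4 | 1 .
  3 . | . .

Step 1. [r4c2∈{1,2}] across row 4, 1 lands solely at r4c2 ⇒ r4c2=1.
Step 2. [r4c3∈{2,4}] in row 4, 2 fits only at r4c3 ⇒ r4c3=2.
Step 3. [r2c2∈{3}] r2c2 has the single candidate 3 ⇒ r2c2=3.
Step 4. [r1c4∈{1}] nothing but 1 survives at r1c4 ⇒ r1c4=1.
Step 5. [r2c3∈{4}] r2c3 is down to just 4 ⇒ r2c3=4.
Step 6. [r3c1∈{2}] only 2 remains possible at r3c1 ⇒ r3c1=2.
Step 7. [r4c4∈{4}] r4c4 is down to just 4, so r4c4=4.
Step 8. [r1c2∈{2}] r1c2 has the single candidate 2, so r1c2=2.
Step 9. [r3c4∈{3}] r3c4 has the single candidate 3 ⇒ r3c4=3.
Step 10. [r2c1∈{1}] r2c1 is down to just 1, so r2c1=1.

Answer: 4 2 3 1 / 1 3 4 2 / 2 4 1 3 / 3 1 2 4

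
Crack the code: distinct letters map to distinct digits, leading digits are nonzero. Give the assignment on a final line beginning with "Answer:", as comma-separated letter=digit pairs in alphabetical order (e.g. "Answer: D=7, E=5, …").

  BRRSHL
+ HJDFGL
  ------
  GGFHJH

Step 1. [col 1: L + L ≡ H (mod 10)] column 1 (L + L ≡ H (mod 10), carry-in 0) doesn't pin H yet; pick H=6 and continue ⇒ H=6.
Step 2. [col 1: L + L ≡ H (mod 10)] no forcing yet in column 1 (carry-in 0); L=8 is free and consistent — try it ⇒ L=8.
Step 3. [col 2: H + G ≡ J (mod 10)] J=4 is one option consistent with column 2 (H + G ≡ J (mod 10), carry-in 1) — take it. So J=4.
Step 4. [col 2: H + G ≡ J (mod 10)] column 2: given H=6, J=4, carry-in 1, and digits 4,6,8 already taken and all letters distinct, H+G≡J (mod 10) forces G=7, so G=7.
Step 5. [col 3: S + F ≡ H (mod 10)] S=0 is one option consistent with column 3 (S + F ≡ H (mod 10), carry-in 1) — take it. So S=0.
Step 6. [col 3: S + F ≡ H (mod 10)] column 3: given S=0, H=6, carry-in 1, and digits 0,4,6,7,8 already taken and all letters distinct, S+F≡H (mod 10) forces F=5 ⇒ F=5.
Step 7. [col 4: R + D ≡ F (mod 10)] column 4 (R + D ≡ F (mod 10), carry-in 0) doesn't pin D yet; pick D=2 and continue ⇒ D=2.
Step 8. [col 4: R + D ≡ F (mod 10)] from column 4 (D=2, F=5, carry-in 0, digits 0,2,4,5,6,7,8 already taken and all letters distinct): R must equal 3, so R=3.
Step 9. [col 6: B + H ≡ G (mod 10)] from column 6 (H=6, G=7, carry-in 0, digits 0,2,3,4,5,6,7,8 already taken and all letters distinct): B must equal 1 ⇒ B=1.

Answer: B=1, D=2, F=5, G=7, H=6, J=4, L=8, R=3, S=0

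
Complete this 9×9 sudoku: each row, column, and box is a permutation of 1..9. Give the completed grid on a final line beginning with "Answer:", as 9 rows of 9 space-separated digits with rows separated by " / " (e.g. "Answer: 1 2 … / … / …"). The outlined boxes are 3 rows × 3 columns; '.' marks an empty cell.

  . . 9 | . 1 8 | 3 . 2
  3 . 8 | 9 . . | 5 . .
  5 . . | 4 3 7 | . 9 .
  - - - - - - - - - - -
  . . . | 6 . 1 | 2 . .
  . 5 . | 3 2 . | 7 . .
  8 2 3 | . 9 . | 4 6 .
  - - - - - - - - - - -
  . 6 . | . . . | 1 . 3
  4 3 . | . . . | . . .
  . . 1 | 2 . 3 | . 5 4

Step 1. [r4c5∈{4,5,7,8}] r4c5 is the only open cell in box 5 admitting 8, so r4c5=8.
Step 2. [r7c1∈{2,7,9}] across col 1, 2 lands solely at r7c1 ⇒ r7c1=2.
Step 3. [r6c9∈{1,5}] row 6 places 1 nowhere but r6c9 ⇒ r6c9=1.
Step 4. [r2c5∈{6}] r2c5 is down to just 6, so r2c5=6.
Step 5. [r9c5∈{7}] r9c5's peers cover all but 7, so r9c5=7.
Step 6. [r8c5∈{5}] only 5 remains possible at r8c5. So r8c5=5.
Step 7. [r9c7∈{6,8,9}] row 9 places 6 nowhere but r9c7 ⇒ r9c7=6.
Step 8. [r2c9∈{7}] nothing but 7 survives at r2c9, so r2c9=7.
Step 9. [r5c8∈{8}] nothing but 8 survives at r5c8 ⇒ r5c8=8.
Step 10. [r8c3∈{7}] r8c3 has the single candidate 7. So r8c3=7.
Step 11. [r9c1∈{9}] r9c1 is down to just 9. So r9c1=9.
Step 12. [r1c1∈{6,7}] 6 has one home in row 1: r1c1, so r1c1=6.
Step 13. [r4c2∈{4,7,9}] 9 has one home in col 2: r4c2 ⇒ r4c2=9.
Step 14. [r8c7∈{8,9}] across col 7, 9 lands solely at r8c7 ⇒ r8c7=9.
Step 15. [r1c8∈{4}] only 4 remains possible at r1c8 ⇒ r1c8=4.
Step 16. [r5c6∈{4}] r5c6 is down to just 4 ⇒ r5c6=4.
Step 17. [r8c9∈{8}] r8c9's peers cover all but 8. So r8c9=8.
Step 18. [r3c2∈{1}] r3c2 has the single candidate 1. So r3c2=1.
Step 19. [r6c6∈{5}] r6c6's peers cover all but 5, so r6c6=5.
Step 20. [r1c2∈{7}] nothing but 7 survives at r1c2, so r1c2=7.
Step 21. [r7c6∈{9}] r7c6's peers cover all but 9. So r7c6=9.
Step 22. [r6c4∈{7}] r6c4's peers cover all but 7. So r6c4=7.
Step 23. [r3c3∈{2}] r3c3's peers cover all but 2 ⇒ r3c3=2.
Step 24. [r9c2∈{8}] r9c2 is down to just 8, so r9c2=8.
Step 25. [r3c9∈{6}] only 6 remains possible at r3c9. So r3c9=6.
Step 26. [r4c1∈{7}] r4c1 has the single candidate 7 ⇒ r4c1=7.
Step 27. [r5c3∈{6}] r5c3 is down to just 6, so r5c3=6.
Step 28. [r5c1∈{1}] r5c1 is down to just 1 ⇒ r5c1=1.
Step 29. [r7c8∈{7}] r7c8's peers cover all but 7. So r7c8=7.
Step 30. [r7c3∈{5}] nothing but 5 survives at r7c3 ⇒ r7c3=5.
Step 31. [r2c2∈{4}] r2c2's peers cover all but 4, so r2c2=4.
Step 32. [r5c9∈{9}] r5c9 is down to just 9, so r5c9=9.
Step 33. [r2c6∈{2}] r2c6 is down to just 2. So r2c6=2.
Step 34. [r8c6∈{6}] r8c6's peers cover all but 6. So r8c6=6.
Step 35. [r4c3∈{4}] only 4 remains possible at r4c3, so r4c3=4.
Step 36. [r8c4∈{1}] r8c4 is down to just 1. So r8c4=1.
Step 37. [r4c8∈{3}] r4c8's peers cover all but 3. So r4c8=3.
Step 38. [r1c4∈{5}] r1c4 is down to just 5, so r1c4=5.
Step 39. [r2c8∈{1}] r2c8 has the single candidate 1 ⇒ r2c8=1.
Step 40. [r7c5∈{4}] r7c5 has the single candidate 4. So r7c5=4.
Step 41. [r4c9∈{5}] nothing but 5 survives at r4c9 ⇒ r4c9=5.
Step 42. [r8c8∈{2}] r8c8 is down to just 2, so r8c8=2.
Step 43. [r3c7∈{8}] r3c7's peers cover all but 8, so r3c7=8.
Step 44. [r7c4∈{8}] only 8 remains possible at r7c4 ⇒ r7c4=8.

Answer: 6 7 9 5 1 8 3 4 2 / 3 4 8 9 6 2 5 1 7 / 5 1 2 4 3 7 8 9 6 / 7 9 4 6 8 1 2 3 5 / 1 5 6 3 2 4 7 8 9 / 8 2 3 7 9 5 4 6 1 / 2 6 5 8 4 9 1 7 3 / 4 3 7 1 5 6 9 2 8 / 9 8 1 2 7 3 6 5 4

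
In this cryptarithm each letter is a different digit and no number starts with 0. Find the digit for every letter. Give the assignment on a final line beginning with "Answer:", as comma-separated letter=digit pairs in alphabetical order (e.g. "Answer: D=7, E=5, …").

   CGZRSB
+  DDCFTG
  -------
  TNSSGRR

Step 1. [T] the sum has 7 digits but both addends have 6; that extra leading digit T is the final carry, namely 1, so T=1.
Step 2. [col 1: B + G ≡ R (mod 10)] no forcing yet in column 1 (carry-in 0); G=3 is free and consistent — try it. So G=3.
Step 3. [col 1: B + G ≡ R (mod 10)] several values work for R in column 1 (B + G ≡ R (mod 10), carry-in 0); try R=9. So R=9.
Step 4. [col 1: B + G ≡ R (mod 10)] column 1 reads B+G+carry(0)=R with G=3, R=9; with digits 1,3,9 already taken and all letters distinct, the only value for B is 6. So B=6.
Step 5. [col 2: S + T ≡ R (mod 10)] in column 2 we have S+T≡R with carry-in 0; given T=1, R=9 and digits 1,3,6,9 already taken and all letters distinct, that pins S to 8 ⇒ S=8.
Step 6. [col 3: R + F ≡ G (mod 10)] from column 3 (R=9, G=3, carry-in 0, digits 1,3,6,8,9 already taken and all letters distinct): F must equal 4, so F=4.
Step 7. [col 4: Z + C ≡ S (mod 10)] no forcing yet in column 4 (carry-in 1); C=7 is free and consistent — try it. So C=7.
Step 8. [col 4: Z + C ≡ S (mod 10)] in column 4 we have Z+C≡S with carry-in 1; given C=7, S=8 and digits 1,3,4,6,7,8,9 already taken and all letters distinct, that pins Z to 0, so Z=0.
Step 9. [col 5: G + D ≡ S (mod 10)] in column 5 we have G+D≡S with carry-in 0; given G=3, S=8 and digits 0,1,3,4,6,7,8,9 already taken and all letters distinct, that pins D to 5 ⇒ D=5.
Step 10. [col 6: C + D ≡ N (mod 10)] in column 6 we have C+D≡N with carry-in 0; given C=7, D=5 and digits 0,1,3,4,5,6,7,8,9 already taken and all letters distinct, that pins N to 2. So N=2.

Answer: B=6, C=7, D=5, F=4, G=3, N=2, R=9, S=8, T=1, Z=0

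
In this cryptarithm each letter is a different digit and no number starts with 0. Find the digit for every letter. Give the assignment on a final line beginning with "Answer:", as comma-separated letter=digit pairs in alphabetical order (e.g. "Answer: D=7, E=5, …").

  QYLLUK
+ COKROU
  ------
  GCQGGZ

Step 1. [col 1: K + U ≡ Z (mod 10)] several values work for Z in column 1 (K + U ≡ Z (mod 10), carry-in 0); try Z=1. So Z=1.
Step 2. [col 1: K + U ≡ Z (mod 10)] no forcing yet in column 1 (carry-in 0); K=5 is free and consistent — try it. So K=5.
Step 3. [col 1: K + U ≡ Z (mod 10)] column 1: given K=5, Z=1, carry-in 0, and digits 1,5 already taken and all letters distinct, K+U≡Z (mod 10) forces U=6, so U=6.
Step 4. [col 2: U + O ≡ G (mod 10)] several values work for O in column 2 (U + O ≡ G (mod 10), carry-in 1); try O=0 ⇒ O=0.
Step 5. [col 2: U + O ≡ G (mod 10)] in column 2 we have U+O≡G with carry-in 1; given U=6, O=0 and digits 0,1,5,6 already taken and all letters distinct, that pins G to 7. So G=7.
Step 6. [col 3: L + R ≡ G (mod 10)] several values work for R in column 3 (L + R ≡ G (mod 10), carry-in 0); try R=9, so R=9.
Step 7. [col 3: L + R ≡ G (mod 10)] column 3 reads L+R+carry(0)=G with R=9, G=7; with digits 0,1,5,6,7,9 already taken and all letters distinct, the only value for L is 8, so L=8.
Step 8. [col 4: L + K ≡ Q (mod 10)] in column 4 we have L+K≡Q with carry-in 1; given L=8, K=5 and digits 0,1,5,6,7,8,9 already taken and all letters distinct, that pins Q to 4. So Q=4.
Step 9. [col 5: Y + O ≡ C (mod 10)] from column 5 (O=0, carry-in 1, digits 0,1,4,5,6,7,8,9 already taken and all letters distinct): Y must equal 2. So Y=2.
Step 10. [col 5: Y + O ≡ C (mod 10)] column 5: given Y=2, O=0, carry-in 1, and digits 0,1,2,4,5,6,7,8,9 already taken and all letters distinct, Y+O≡C (mod 10) forces C=3. So C=3.

Answer: C=3, G=7, K=5, L=8, O=0, Q=4, R=9, U=6, Y=2, Z=1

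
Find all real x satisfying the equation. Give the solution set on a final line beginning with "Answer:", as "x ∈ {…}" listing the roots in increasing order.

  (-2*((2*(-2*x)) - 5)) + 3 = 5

Step 1. [(-2*((2*(-2*x)) - 5)) + 3 = 5] +3 is outermost — subtract 3 both sides. So sub: -2*((2*(-2*x)) - 5) = 2.
Step 2. [-2*((2*(-2*x)) - 5) = 2] -2·(inner) — divide through by -2, so div: (2*(-2*x)) - 5 = -1.
Step 3. [(2*(-2*x)) - 5 = -1] -5 is outermost — add 5 both sides. So sub: 2*(-2*x) = 4.
Step 4. [2*(-2*x) = 4] 2·(inner) — divide through by 2 ⇒ div: -2*x = 2.
Step 5. [-2*x = 2] -2·(inner) — divide through by -2, so div: x = -1.

Answer: x ∈ {-1}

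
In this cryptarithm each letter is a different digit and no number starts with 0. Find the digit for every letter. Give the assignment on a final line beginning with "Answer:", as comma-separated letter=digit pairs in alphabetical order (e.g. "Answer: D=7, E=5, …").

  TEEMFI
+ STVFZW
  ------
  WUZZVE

Step 1. [col 1: I + W ≡ E (mod 10)] no forcing yet in column 1 (carry-in 0); E=1 is free and consistent — try it ⇒ E=1.
Step 2. [col 1: I + W ≡ E (mod 10)] W=9 is one option consistent with column 1 (I + W ≡ E (mod 10), carry-in 0) — take it, so W=9.
Step 3. [col 1: I + W ≡ E (mod 10)] column 1 reads I+W+carry(0)=E with W=9, E=1; with digits 1,9 already taken and all letters distinct, the only value for I is 2. So I=2.
Step 4. [col 2: F + Z ≡ V (mod 10)] several values work for F in column 2 (F + Z ≡ V (mod 10), carry-in 1); try F=7. So F=7.
Step 5. [col 2: F + Z ≡ V (mod 10)] no forcing yet in column 2 (carry-in 1); Z=0 is free and consistent — try it, so Z=0.
Step 6. [col 2: F + Z ≡ V (mod 10)] column 2 reads F+Z+carry(1)=V with F=7, Z=0; with digits 0,1,2,7,9 already taken and all letters distinct, the only value for V is 8. So V=8.
Step 7. [col 3: M + F ≡ Z (mod 10)] column 3 reads M+F+carry(0)=Z with F=7, Z=0; with digits 0,1,2,7,8,9 already taken and all letters distinct, the only value for M is 3 ⇒ M=3.
Step 8. [col 5: E + T ≡ U (mod 10)] column 5 reads E+T+carry(1)=U with E=1; with digits 0,1,2,3,7,8,9 already taken and all letters distinct, the only value for U is 6 ⇒ U=6.
Step 9. [col 5: E + T ≡ U (mod 10)] column 5: given E=1, U=6, carry-in 1, and digits 0,1,2,3,6,7,8,9 already taken and all letters distinct, E+T≡U (mod 10) forces T=4 ⇒ T=4.
Step 10. [col 6: T + S ≡ W (mod 10)] from column 6 (T=4, W=9, carry-in 0, digits 0,1,2,3,4,6,7,8,9 already taken and all letters distinct): S must equal 5 ⇒ S=5.

Answer: E=1, F=7, I=2, M=3, S=5, T=4, U=6, V=8, W=9, Z=0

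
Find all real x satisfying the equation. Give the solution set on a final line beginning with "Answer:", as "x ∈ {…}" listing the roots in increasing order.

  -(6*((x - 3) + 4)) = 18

Step 1. [-(6*((x - 3) + 4)) = 18] LHS negated; negate both sides. So neg: 6*((x - 3) + 4) = -18.
Step 2. [6*((x - 3) + 4) = -18] LHS = 6·(…); ÷6 both sides ⇒ div: (x - 3) + 4 = -3.
Step 3. [(x - 3) + 4 = -3] subtract 4: x sits inside (… + 4). So sub: x - 3 = -7.
Step 4. [x - 3 = -7] add 3: x sits inside (… - 3) ⇒ sub: x = -4.

Answer: x ∈ {-4}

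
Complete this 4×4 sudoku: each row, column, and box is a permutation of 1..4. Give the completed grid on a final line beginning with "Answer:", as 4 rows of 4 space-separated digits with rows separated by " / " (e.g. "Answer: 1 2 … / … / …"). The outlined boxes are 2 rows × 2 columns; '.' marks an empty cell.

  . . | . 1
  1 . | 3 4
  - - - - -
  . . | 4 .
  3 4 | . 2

Step 1. [r2c2∈{2}] only 2 remains possible at r2c2. So r2c2=2.
Step 2. [r1c2∈{3}] only 3 remains possible at r1c2 ⇒ r1c2=3.
Step 3. [r3c4∈{3}] nothing but 3 survives at r3c4 ⇒ r3c4=3.
Step 4. [r1c3∈{2}] r1c3 has the single candidate 2 ⇒ r1c3=2.
Step 5. [r3c1∈{2}] nothing but 2 survives at r3c1 ⇒ r3c1=2.
Step 6. [r4c3∈{1}] r4c3 has the single candidate 1. So r4c3=1.
Step 7. [r1c1∈{4}] r1c1 is down to just 4, so r1c1=4.
Step 8. [r3c2∈{1}] r3c2's peers cover all but 1, so r3c2=1.

Answer: 4 3 2 1 / 1 2 3 4 / 2 1 4 3 / 3 4 1 2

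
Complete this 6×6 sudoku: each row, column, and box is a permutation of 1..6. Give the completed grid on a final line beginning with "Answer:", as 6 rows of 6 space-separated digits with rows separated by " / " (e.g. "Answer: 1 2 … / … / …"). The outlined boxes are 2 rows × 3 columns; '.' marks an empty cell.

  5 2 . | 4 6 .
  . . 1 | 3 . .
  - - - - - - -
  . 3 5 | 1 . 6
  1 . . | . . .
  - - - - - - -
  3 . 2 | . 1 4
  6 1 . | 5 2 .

Step 1. [r4c5∈{3,4,5}] r4c5 is the only open cell in col 5 admitting 3. So r4c5=3.
Step 2. [r4c3∈{4,6}] r4c3 is the only open cell in col 3 admitting 6 ⇒ r4c3=6.
Step 3. [r4c6∈{2,5}] in row 4, 5 fits only at r4c6. So r4c6=5.
Step 4. [r2c1∈{4}] only 4 remains possible at r2c1. So r2c1=4.
Step 5. [r6c3∈{4}] nothing but 4 survives at r6c3 ⇒ r6c3=4.
Step 6. [r3c5∈{4}] only 4 remains possible at r3c5. So r3c5=4.
Step 7. [r5c4∈{6}] r5c4 has the single candidate 6 ⇒ r5c4=6.
Step 8. [r6c6∈{3}] r6c6's peers cover all but 3 ⇒ r6c6=3.
Step 9. [r1c3∈{3}] r1c3's peers cover all but 3 ⇒ r1c3=3.
Step 10. [r4c2∈{4}] nothing but 4 survives at r4c2, so r4c2=4.
Step 11. [r1c6∈{1}] r1c6's peers cover all but 1, so r1c6=1.
Step 12. [r2c6∈{2}] r2c6 has the single candidate 2, so r2c6=2.
Step 13. [r4c4∈{2}] only 2 remains possible at r4c4, so r4c4=2.
Step 14. [r3c1∈{2}] r3c1's peers cover all but 2. So r3c1=2.
Step 15. [r5c2∈{5}] r5c2 is down to just 5 ⇒ r5c2=5.
Step 16. [r2c5∈{5}] nothing but 5 survives at r2c5 ⇒ r2c5=5.
Step 17. [r2c2∈{6}] r2c2 has the single candidate 6, so r2c2=6.

Answer: 5 2 3 4 6 1 / 4 6 1 3 5 2 / 2 3 5 1 4 6 / 1 4 6 2 3 5 / 3 5 2 6 1 4 / 6 1 4 5 2 3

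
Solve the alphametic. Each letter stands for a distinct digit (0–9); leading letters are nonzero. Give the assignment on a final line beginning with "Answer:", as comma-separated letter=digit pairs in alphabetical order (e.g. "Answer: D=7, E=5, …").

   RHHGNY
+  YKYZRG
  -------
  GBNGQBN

Step 1. [col 1: Y + G ≡ N (mod 10)] no forcing yet in column 1 (carry-in 0); Y=3 is free and consistent — try it, so Y=3.
Step 2. [col 1: Y + G ≡ N (mod 10)] no forcing yet in column 1 (carry-in 0); G=1 is free and consistent — try it ⇒ G=1.
Step 3. [col 1: Y + G ≡ N (mod 10)] column 1 reads Y+G+carry(0)=N with Y=3, G=1; with digits 1,3 already taken and all letters distinct, the only value for N is 4 ⇒ N=4.
Step 4. [col 2: N + R ≡ B (mod 10)] column 2 (N + R ≡ B (mod 10), carry-in 0) doesn't pin B yet; pick B=0 and continue. So B=0.
Step 5. [col 2: N + R ≡ B (mod 10)] from column 2 (N=4, B=0, carry-in 0, digits 0,1,3,4 already taken and all letters distinct): R must equal 6. So R=6.
Step 6. [col 3: G + Z ≡ Q (mod 10)] column 3 (G + Z ≡ Q (mod 10), carry-in 1) doesn't pin Q yet; pick Q=9 and continue, so Q=9.
Step 7. [col 3: G + Z ≡ Q (mod 10)] column 3: given G=1, Q=9, carry-in 1, and digits 0,1,3,4,6,9 already taken and all letters distinct, G+Z≡Q (mod 10) forces Z=7. So Z=7.
Step 8. [col 4: H + Y ≡ G (mod 10)] column 4: given Y=3, G=1, carry-in 0, and digits 0,1,3,4,6,7,9 already taken and all letters distinct, H+Y≡G (mod 10) forces H=8. So H=8.
Step 9. [col 5: H + K ≡ N (mod 10)] in column 5 we have H+K≡N with carry-in 1; given H=8, N=4 and digits 0,1,3,4,6,7,8,9 already taken and all letters distinct, that pins K to 5. So K=5.

Answer: B=0, G=1, H=8, K=5, N=4, Q=9, R=6, Y=3, Z=7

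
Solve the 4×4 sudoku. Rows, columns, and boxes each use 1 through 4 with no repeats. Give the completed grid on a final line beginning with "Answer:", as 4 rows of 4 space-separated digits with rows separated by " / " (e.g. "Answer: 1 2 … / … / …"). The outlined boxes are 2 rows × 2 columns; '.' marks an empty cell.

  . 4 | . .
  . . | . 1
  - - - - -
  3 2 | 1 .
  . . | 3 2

Step 1. [r2c1∈{2}] nothing but 2 survives at r2c1. So r2c1=2.
Step 2. [r4c1∈{1,4}] r4c1 is the only open cell in row 4 admitting 4 ⇒ r4c1=4.
Step 3. [r3c4∈{4}] r3c4's peers cover all but 4, so r3c4=4.
Step 4. [r1c3∈{2}] r1c3 is down to just 2, so r1c3=2.
Step 5. [r1c1∈{1}] nothing but 1 survives at r1c1, so r1c1=1.
Step 6. [r2c2∈{3}] r2c2 has the single candidate 3. So r2c2=3.
Step 7. [r1c4∈{3}] r1c4 is down to just 3. So r1c4=3.
Step 8. [r4c2∈{1}] nothing but 1 survives at r4c2, so r4c2=1.
Step 9. [r2c3∈{4}] r2c3 is down to just 4. So r2c3=4.

Answer: 1 4 2 3 / 2 3 4 1 / 3 2 1 4 / 4 1 3 2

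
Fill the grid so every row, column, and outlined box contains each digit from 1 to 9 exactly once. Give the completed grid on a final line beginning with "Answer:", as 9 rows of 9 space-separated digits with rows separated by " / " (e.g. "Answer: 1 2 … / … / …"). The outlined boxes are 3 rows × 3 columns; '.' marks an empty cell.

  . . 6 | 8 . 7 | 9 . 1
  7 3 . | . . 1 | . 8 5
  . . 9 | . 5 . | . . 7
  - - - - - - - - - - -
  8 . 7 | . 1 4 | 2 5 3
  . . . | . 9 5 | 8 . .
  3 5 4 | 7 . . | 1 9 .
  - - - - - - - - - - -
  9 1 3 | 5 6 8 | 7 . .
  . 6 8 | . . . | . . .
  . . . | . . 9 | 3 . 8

Step 1. [r2c3∈{2}] r2c3 is down to just 2. So r2c3=2.
Step 2. [r2c5∈{4}] nothing but 4 survives at r2c5. So r2c5=4.
Step 3. [r9c8∈{1,2,4,6}] r9c8 is the only open cell in row 9 admitting 6, so r9c8=6.
Step 4. [r1c2∈{4}] only 4 remains possible at r1c2, so r1c2=4.
Step 5. [r5c1∈{1,2,6}] 6 has one home in col 1: r5c1 ⇒ r5c1=6.
Step 6. [r4c4∈{6}] r4c4's peers cover all but 6 ⇒ r4c4=6.
Step 7. [r6c6∈{2}] only 2 remains possible at r6c6, so r6c6=2.
Step 8. [r8c6∈{3}] r8c6 has the single candidate 3, so r8c6=3.
Step 9. [r1c5∈{2,3}] r1c5 is the only open cell in col 5 admitting 3 ⇒ r1c5=3.
Step 10. [r5c9∈{4}] nothing but 4 survives at r5c9 ⇒ r5c9=4.
Step 11. [r7c8∈{2,4}] in row 7, 4 fits only at r7c8. So r7c8=4.
Step 12. [r9c4∈{1,2,4}] across row 9, 1 lands solely at r9c4, so r9c4=1.
Step 13. [r9c1∈{2,4,5}] r9c1 is the only open cell in row 9 admitting 4, so r9c1=4.
Step 14. [r8c1∈{2,5}] 2 has one home in col 1: r8c1. So r8c1=2.
Step 15. [r9c2∈{7}] r9c2 is down to just 7, so r9c2=7.
Step 16. [r3c6∈{6}] r3c6's peers cover all but 6, so r3c6=6.
Step 17. [r3c4∈{2}] r3c4 has the single candidate 2. So r3c4=2.
Step 18. [r5c4∈{3}] r5c4's peers cover all but 3. So r5c4=3.
Step 19. [r9c3∈{5}] only 5 remains possible at r9c3 ⇒ r9c3=5.
Step 20. [r5c2∈{2}] r5c2 is down to just 2, so r5c2=2.
Step 21. [r8c5∈{7}] nothing but 7 survives at r8c5. So r8c5=7.
Step 22. [r8c4∈{4}] r8c4 has the single candidate 4, so r8c4=4.
Step 23. [r8c7∈{5}] r8c7 has the single candidate 5, so r8c7=5.
Step 24. [r9c5∈{2}] r9c5 is down to just 2. So r9c5=2.
Step 25. [r1c1∈{5}] r1c1's peers cover all but 5, so r1c1=5.
Step 26. [r6c5∈{8}] r6c5 has the single candidate 8. So r6c5=8.
Step 27. [r2c4∈{9}] r2c4's peers cover all but 9, so r2c4=9.
Step 28. [r5c3∈{1}] nothing but 1 survives at r5c3, so r5c3=1.
Step 29. [r7c9∈{2}] only 2 remains possible at r7c9 ⇒ r7c9=2.
Step 30. [r6c9∈{6}] r6c9 is down to just 6. So r6c9=6.
Step 31. [r3c8∈{3}] r3c8's peers cover all but 3. So r3c8=3.
Step 32. [r1c8∈{2}] r1c8's peers cover all but 2 ⇒ r1c8=2.
Step 33. [r2c7∈{6}] nothing but 6 survives at r2c7, so r2c7=6.
Step 34. [r5c8∈{7}] r5c8 has the single candidate 7. So r5c8=7.
Step 35. [r8c8∈{1}] r8c8 has the single candidate 1. So r8c8=1.
Step 36. [r4c2∈{9}] r4c2 is down to just 9, so r4c2=9.
Step 37. [r3c7∈{4}] r3c7 is down to just 4, so r3c7=4.
Step 38. [r3c2∈{8}] nothing but 8 survives at r3c2. So r3c2=8.
Step 39. [r8c9∈{9}] only 9 remains possible at r8c9, so r8c9=9.
Step 40. [r3c1∈{1}] r3c1 is down to just 1. So r3c1=1.

Answer: 5 4 6 8 3 7 9 2 1 / 7 3 2 9 4 1 6 8 5 / 1 8 9 2 5 6 4 3 7 / 8 9 7 6 1 4 2 5 3 / 6 2 1 3 9 5 8 7 4 / 3 5 4 7 8 2 1 9 6 / 9 1 3 5 6 8 7 4 2 / 2 6 8 4 7 3 5 1 9 / 4 7 5 1 2 9 3 6 8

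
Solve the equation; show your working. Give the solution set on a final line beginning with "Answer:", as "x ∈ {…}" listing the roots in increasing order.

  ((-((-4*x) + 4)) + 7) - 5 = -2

Step 1. [((-((-4*x) + 4)) + 7) - 5 = -2] 5 comes off first (add 5), so sub: (-((-4*x) + 4)) + 7 = 3.
Step 2. [(-((-4*x) + 4)) + 7 = 3] peel the +7: subtract 7 from each side, so sub: -((-4*x) + 4) = -4.
Step 3. [-((-4*x) + 4) = -4] flip signs both sides. So neg: (-4*x) + 4 = 4.
Step 4. [(-4*x) + 4 = 4] 4 comes off first (subtract 4), so sub: -4*x = 0.
Step 5. [-4*x = 0] -4 out front; divide by -4 ⇒ div: x = 0.

Answer: x ∈ {0}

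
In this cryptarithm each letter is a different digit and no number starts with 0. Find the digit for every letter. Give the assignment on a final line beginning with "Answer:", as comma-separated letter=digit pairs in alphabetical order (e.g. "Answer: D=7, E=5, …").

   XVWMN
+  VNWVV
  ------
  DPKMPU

Step 1. [col 1: N + V ≡ U (mod 10)] column 1 (N + V ≡ U (mod 10), carry-in 0) doesn't pin N yet; pick N=4 and continue. So N=4.
Step 2. [D] D is the leading digit of a 6-digit sum of two 5-digit numbers; the final carry is exactly 1, so D=1.
Step 3. [col 1: N + V ≡ U (mod 10)] V=5 is one option consistent with column 1 (N + V ≡ U (mod 10), carry-in 0) — take it. So V=5.
Step 4. [col 1: N + V ≡ U (mod 10)] column 1 reads N+V+carry(0)=U with N=4, V=5; with digits 1,4,5 already taken and all letters distinct, the only value for U is 9. So U=9.
Step 5. [col 2: M + V ≡ P (mod 10)] several values work for M in column 2 (M + V ≡ P (mod 10), carry-in 0); try M=7. So M=7.
Step 6. [col 2: M + V ≡ P (mod 10)] from column 2 (M=7, V=5, carry-in 0, digits 1,4,5,7,9 already taken and all letters distinct): P must equal 2. So P=2.
Step 7. [col 3: W + W ≡ M (mod 10)] no forcing yet in column 3 (carry-in 1); W=8 is free and consistent — try it, so W=8.
Step 8. [col 4: V + N ≡ K (mod 10)] in column 4 we have V+N≡K with carry-in 1; given V=5, N=4 and digits 1,2,4,5,7,8,9 already taken and all letters distinct, that pins K to 0. So K=0.
Step 9. [col 5: X + V ≡ P (mod 10)] column 5 reads X+V+carry(1)=P with V=5, P=2; with digits 0,1,2,4,5,7,8,9 already taken and all letters distinct, the only value for X is 6, so X=6.

Answer: D=1, K=0, M=7, N=4, P=2, U=9, V=5, W=8, X=6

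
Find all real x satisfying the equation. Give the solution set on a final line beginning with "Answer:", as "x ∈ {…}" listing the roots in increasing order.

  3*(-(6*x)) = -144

Step 1. [3*(-(6*x)) = -144] LHS = 3·(…); ÷3 both sides, so div: -(6*x) = -48.
Step 2. [-(6*x) = -48] leading − — multiply by −1 ⇒ neg: 6*x = 48.
Step 3. [6*x = 48] leading coefficient 6: divide by 6 ⇒ div: x = 8.

Answer: x ∈ {8}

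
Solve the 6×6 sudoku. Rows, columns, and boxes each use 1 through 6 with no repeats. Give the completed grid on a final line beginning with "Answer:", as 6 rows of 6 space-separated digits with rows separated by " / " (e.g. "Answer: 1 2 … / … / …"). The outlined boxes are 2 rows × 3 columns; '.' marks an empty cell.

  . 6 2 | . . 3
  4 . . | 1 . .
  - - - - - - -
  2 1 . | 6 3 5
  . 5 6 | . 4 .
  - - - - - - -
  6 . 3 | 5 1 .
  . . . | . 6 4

Step 1. [r5c6∈{2}] r5c6 has the single candidate 2 ⇒ r5c6=2.
Step 2. [r2c3∈{5}] r2c3 is down to just 5. So r2c3=5.
Step 3. [r6c1∈{1,5}] r6c1 is the only open cell in row 6 admitting 5 ⇒ r6c1=5.
Step 4. [r2c2∈{3}] nothing but 3 survives at r2c2, so r2c2=3.
Step 5. [r6c4∈{3}] r6c4 is down to just 3 ⇒ r6c4=3.
Step 6. [r6c3∈{1}] r6c3 has the single candidate 1, so r6c3=1.
Step 7. [r1c4∈{4}] nothing but 4 survives at r1c4. So r1c4=4.
Step 8. [r3c3∈{4}] nothing but 4 survives at r3c3 ⇒ r3c3=4.
Step 9. [r2c5∈{2}] nothing but 2 survives at r2c5, so r2c5=2.
Step 10. [r4c4∈{2}] nothing but 2 survives at r4c4 ⇒ r4c4=2.
Step 11. [r1c5∈{5}] r1c5 is down to just 5, so r1c5=5.
Step 12. [r6c2∈{2}] r6c2's peers cover all but 2, so r6c2=2.
Step 13. [r4c1∈{3}] r4c1's peers cover all but 3. So r4c1=3.
Step 14. [r5c2∈{4}] r5c2 is down to just 4 ⇒ r5c2=4.
Step 15. [r2c6∈{6}] only 6 remains possible at r2c6. So r2c6=6.
Step 16. [r4c6∈{1}] r4c6's peers cover all but 1 ⇒ r4c6=1.
Step 17. [r1c1∈{1}] r1c1 has the single candidate 1 ⇒ r1c1=1.

Answer: 1 6 2 4 5 3 / 4 3 5 1 2 6 / 2 1 4 6 3 5 / 3 5 6 2 4 1 / 6 4 3 5 1 2 / 5 2 1 3 6 4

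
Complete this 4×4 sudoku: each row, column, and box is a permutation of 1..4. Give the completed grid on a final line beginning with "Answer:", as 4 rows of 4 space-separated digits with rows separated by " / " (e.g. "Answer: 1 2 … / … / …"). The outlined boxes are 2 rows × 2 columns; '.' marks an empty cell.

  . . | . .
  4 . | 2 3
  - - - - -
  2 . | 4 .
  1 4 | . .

Step 1. [r1c3∈{1}] r1c3 is down to just 1. So r1c3=1.
Step 2. [r1c2∈{2,3}] r1c2 is the only open cell in row 1 admitting 2. So r1c2=2.
Step 3. [r1c1∈{3}] r1c1 has the single candidate 3 ⇒ r1c1=3.
Step 4. [r3c4∈{1}] r3c4's peers cover all but 1, so r3c4=1.
Step 5. [r2c2∈{1}] r2c2 is down to just 1, so r2c2=1.
Step 6. [r1c4∈{4}] only 4 remains possible at r1c4 ⇒ r1c4=4.
Step 7. [r4c3∈{3}] r4c3's peers cover all but 3. So r4c3=3.
Step 8. [r4c4∈{2}] r4c4 has the single candidate 2 ⇒ r4c4=2.
Step 9. [r3c2∈{3}] r3c2's peers cover all but 3. So r3c2=3.

Answer: 3 2 1 4 / 4 1 2 3 / 2 3 4 1 / 1 4 3 2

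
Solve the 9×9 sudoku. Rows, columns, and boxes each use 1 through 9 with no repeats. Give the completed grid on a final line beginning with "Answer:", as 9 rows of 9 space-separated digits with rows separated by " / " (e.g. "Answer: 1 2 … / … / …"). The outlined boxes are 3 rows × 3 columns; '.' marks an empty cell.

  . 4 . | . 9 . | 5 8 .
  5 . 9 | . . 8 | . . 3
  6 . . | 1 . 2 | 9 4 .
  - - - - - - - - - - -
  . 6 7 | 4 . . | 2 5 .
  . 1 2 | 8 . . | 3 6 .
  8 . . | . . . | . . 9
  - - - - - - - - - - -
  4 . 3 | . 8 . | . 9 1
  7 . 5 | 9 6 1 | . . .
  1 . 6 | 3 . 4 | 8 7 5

Step 1. [r1c9∈{2,6,7}] 6 has one home in col 9: r1c9, so r1c9=6.
Step 2. [r1c4∈{7}] r1c4 is down to just 7. So r1c4=7.
Step 3. [r1c6∈{3}] nothing but 3 survives at r1c6. So r1c6=3.
Step 4. [r6c2∈{3,5}] across col 2, 5 lands solely at r6c2, so r6c2=5.
Step 5. [r6c5∈{1,2,3,7}] 3 has one home in row 6: r6c5. So r6c5=3.
Step 6. [r5c5∈{5,7}] across col 5, 7 lands solely at r5c5, so r5c5=7.
Step 7. [r7c2∈{2}] r7c2 is down to just 2 ⇒ r7c2=2.
Step 8. [r6c7∈{1,4,7}] across row 6, 7 lands solely at r6c7 ⇒ r6c7=7.
Step 9. [r8c9∈{2,4}] 2 has one home in col 9: r8c9 ⇒ r8c9=2.
Step 10. [r3c2∈{3,7,8}] r3c2 is the only open cell in row 3 admitting 3. So r3c2=3.
Step 11. [r5c6∈{5,9}] r5c6 is the only open cell in row 5 admitting 5, so r5c6=5.
Step 12. [r2c4∈{6}] only 6 remains possible at r2c4. So r2c4=6.
Step 13. [r6c8∈{1}] only 1 remains possible at r6c8 ⇒ r6c8=1.
Step 14. [r4c1∈{3,9}] in row 4, 3 fits only at r4c1, so r4c1=3.
Step 15. [r3c3∈{8}] r3c3 has the single candidate 8, so r3c3=8.
Step 16. [r8c7∈{4}] nothing but 4 survives at r8c7 ⇒ r8c7=4.
Step 17. [r2c2∈{7}] r2c2 is down to just 7 ⇒ r2c2=7.
Step 18. [r4c5∈{1}] r4c5's peers cover all but 1 ⇒ r4c5=1.
Step 19. [r3c9∈{7}] nothing but 7 survives at r3c9, so r3c9=7.
Step 20. [r4c9∈{8}] only 8 remains possible at r4c9, so r4c9=8.
Step 21. [r2c8∈{2}] nothing but 2 survives at r2c8. So r2c8=2.
Step 22. [r7c7∈{6}] nothing but 6 survives at r7c7 ⇒ r7c7=6.
Step 23. [r7c4∈{5}] only 5 remains possible at r7c4. So r7c4=5.
Step 24. [r7c6∈{7}] r7c6 is down to just 7 ⇒ r7c6=7.
Step 25. [r2c5∈{4}] nothing but 4 survives at r2c5 ⇒ r2c5=4.
Step 26. [r3c5∈{5}] only 5 remains possible at r3c5, so r3c5=5.
Step 27. [r6c4∈{2}] r6c4 is down to just 2. So r6c4=2.
Step 28. [r5c1∈{9}] nothing but 9 survives at r5c1 ⇒ r5c1=9.
Step 29. [r6c3∈{4}] r6c3 has the single candidate 4, so r6c3=4.
Step 30. [r4c6∈{9}] r4c6 is down to just 9 ⇒ r4c6=9.
Step 31. [r8c8∈{3}] r8c8 has the single candidate 3 ⇒ r8c8=3.
Step 32. [r9c5∈{2}] only 2 remains possible at r9c5. So r9c5=2.
Step 33. [r1c1∈{2}] nothing but 2 survives at r1c1 ⇒ r1c1=2.
Step 34. [r5c9∈{4}] only 4 remains possible at r5c9, so r5c9=4.
Step 35. [r1c3∈{1}] only 1 remains possible at r1c3 ⇒ r1c3=1.
Step 36. [r6c6∈{6}] r6c6's peers cover all but 6. So r6c6=6.
Step 37. [r2c7∈{1}] r2c7 is down to just 1. So r2c7=1.
Step 38. [r9c2∈{9}] only 9 remains possible at r9c2 ⇒ r9c2=9.
Step 39. [r8c2∈{8}] only 8 remains possible at r8c2. So r8c2=8.

Answer: 2 4 1 7 9 3 5 8 6 / 5 7 9 6 4 8 1 2 3 / 6 3 8 1 5 2 9 4 7 / 3 6 7 4 1 9 2 5 8 / 9 1 2 8 7 5 3 6 4 / 8 5 4 2 3 6 7 1 9 / 4 2 3 5 8 7 6 9 1 / 7 8 5 9 6 1 4 3 2 / 1 9 6 3 2 4 8 7 5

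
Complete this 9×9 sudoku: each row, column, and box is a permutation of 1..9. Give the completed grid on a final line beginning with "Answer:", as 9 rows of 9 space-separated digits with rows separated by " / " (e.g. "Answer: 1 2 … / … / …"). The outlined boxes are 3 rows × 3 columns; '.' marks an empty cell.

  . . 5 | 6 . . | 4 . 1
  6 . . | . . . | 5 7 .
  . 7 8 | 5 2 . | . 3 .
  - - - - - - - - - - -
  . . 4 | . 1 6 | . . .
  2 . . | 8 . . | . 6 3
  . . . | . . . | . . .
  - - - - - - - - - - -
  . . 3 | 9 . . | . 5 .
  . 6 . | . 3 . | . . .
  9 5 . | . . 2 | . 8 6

Step 1. [r3c9∈{9}] only 9 remains possible at r3c9. So r3c9=9.
Step 2. [r8c6∈{1,4,5,7,8}] 5 has one home in row 8: r8c6. So r8c6=5.
Step 3. [r8c1∈{1,4,7,8}] row 8 places 8 nowhere but r8c1 ⇒ r8c1=8.
Step 4. [r1c8∈{2}] nothing but 2 survives at r1c8. So r1c8=2.
Step 5. [r4c8∈{9}] nothing but 9 survives at r4c8. So r4c8=9.
Step 6. [r1c1∈{3}] r1c1 is down to just 3 ⇒ r1c1=3.
Step 7. [r1c2∈{9}] r1c2 has the single candidate 9 ⇒ r1c2=9.
Step 8. [r5c2∈{1}] only 1 remains possible at r5c2 ⇒ r5c2=1.
Step 9. [r5c7∈{7}] nothing but 7 survives at r5c7 ⇒ r5c7=7.
Step 10. [r2c9∈{8}] r2c9 is down to just 8. So r2c9=8.
Step 11. [r5c5∈{4,5,9}] 5 has one home in row 5: r5c5 ⇒ r5c5=5.
Step 12. [r5c6∈{4,9}] 4 has one home in row 5: r5c6, so r5c6=4.
Step 13. [r3c6∈{1}] nothing but 1 survives at r3c6, so r3c6=1.
Step 14. [r7c1∈{1,4,7}] across col 1, 1 lands solely at r7c1 ⇒ r7c1=1.
Step 15. [r7c7∈{2}] nothing but 2 survives at r7c7 ⇒ r7c7=2.
Step 16. [r9c3∈{7}] r9c3's peers cover all but 7. So r9c3=7.
Step 17. [r9c5∈{4}] nothing but 4 survives at r9c5. So r9c5=4.
Step 18. [r9c4∈{1}] only 1 remains possible at r9c4. So r9c4=1.
Step 19. [r8c4∈{7}] only 7 remains possible at r8c4. So r8c4=7.
Step 20. [r8c9∈{4}] only 4 remains possible at r8c9. So r8c9=4.
Step 21. [r2c5∈{9}] r2c5 is down to just 9 ⇒ r2c5=9.
Step 22. [r6c5∈{7}] r6c5's peers cover all but 7 ⇒ r6c5=7.
Step 23. [r4c7∈{8}] r4c7 has the single candidate 8, so r4c7=8.
Step 24. [r6c7∈{1}] only 1 remains possible at r6c7, so r6c7=1.
Step 25. [r2c2∈{2,4}] in col 2, 2 fits only at r2c2 ⇒ r2c2=2.
Step 26. [r7c6∈{8}] r7c6's peers cover all but 8, so r7c6=8.
Step 27. [r4c2∈{3}] nothing but 3 survives at r4c2, so r4c2=3.
Step 28. [r2c6∈{3}] r2c6 has the single candidate 3, so r2c6=3.
Step 29. [r6c1∈{5}] r6c1 is down to just 5, so r6c1=5.
Step 30. [r6c9∈{2}] r6c9 has the single candidate 2 ⇒ r6c9=2.
Step 31. [r6c3∈{6,9}] across row 6, 6 lands solely at r6c3, so r6c3=6.
Step 32. [r3c7∈{6}] only 6 remains possible at r3c7, so r3c7=6.
Step 33. [r8c8∈{1}] nothing but 1 survives at r8c8 ⇒ r8c8=1.
Step 34. [r4c1∈{7}] r4c1's peers cover all but 7 ⇒ r4c1=7.
Step 35. [r6c2∈{8}] only 8 remains possible at r6c2 ⇒ r6c2=8.
Step 36. [r9c7∈{3}] r9c7's peers cover all but 3 ⇒ r9c7=3.
Step 37. [r1c5∈{8}] r1c5 is down to just 8, so r1c5=8.
Step 38. [r8c7∈{9}] r8c7 has the single candidate 9 ⇒ r8c7=9.
Step 39. [r4c9∈{5}] r4c9's peers cover all but 5. So r4c9=5.
Step 40. [r6c8∈{4}] nothing but 4 survives at r6c8, so r6c8=4.
Step 41. [r3c1∈{4}] r3c1 has the single candidate 4. So r3c1=4.
Step 42. [r2c3∈{1}] r2c3 has the single candidate 1, so r2c3=1.
Step 43. [r7c5∈{6}] r7c5's peers cover all but 6 ⇒ r7c5=6.
Step 44. [r5c3∈{9}] r5c3 has the single candidate 9, so r5c3=9.
Step 45. [r8c3∈{2}] r8c3's peers cover all but 2 ⇒ r8c3=2.
Step 46. [r7c2∈{4}] r7c2 has the single candidate 4 ⇒ r7c2=4.
Step 47. [r2c4∈{4}] r2c4's peers cover all but 4, so r2c4=4.
Step 48. [r1c6∈{7}] r1c6 has the single candidate 7. So r1c6=7.
Step 49. [r7c9∈{7}] only 7 remains possible at r7c9 ⇒ r7c9=7.
Step 50. [r6c4∈{3}] only 3 remains possible at r6c4, so r6c4=3.
Step 51. [r4c4∈{2}] nothing but 2 survives at r4c4 ⇒ r4c4=2.
Step 52. [r6c6∈{9}] only 9 remains possible at r6c6. So r6c6=9.

Answer: 3 9 5 6 8 7 4 2 1 / 6 2 1 4 9 3 5 7 8 / 4 7 8 5 2 1 6 3 9 / 7 3 4 2 1 6 8 9 5 / 2 1 9 8 5 4 7 6 3 / 5 8 6 3 7 9 1 4 2 / 1 4 3 9 6 8 2 5 7 / 8 6 2 7 3 5 9 1 4 / 9 5 7 1 4 2 3 8 6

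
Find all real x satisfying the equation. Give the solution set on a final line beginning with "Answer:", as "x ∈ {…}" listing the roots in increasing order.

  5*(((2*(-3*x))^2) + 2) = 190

Step 1. [5*(((2*(-3*x))^2) + 2) = 190] 5·(inner) — divide through by 5 ⇒ div: ((2*(-3*x))^2) + 2 = 38.
Step 2. [((2*(-3*x))^2) + 2 = 38] +2 is outermost — subtract 2 both sides. So sub: (2*(-3*x))^2 = 36.
Step 3. [(2*(-3*x))^2 = 36] LHS squared, RHS 36 ≥ 0: apply √ (±), so sqrt: 2*(-3*x) = 6 or -6.
Step 4. [2*(-3*x) = 6 or -6] 2·(inner) — divide through by 2, so div: -3*x = 3 or -3.
Step 5. [-3*x = 3 or -3] -3·(inner) — divide through by -3, so div: x = -1 or 1.

Answer: x ∈ {-1, 1}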